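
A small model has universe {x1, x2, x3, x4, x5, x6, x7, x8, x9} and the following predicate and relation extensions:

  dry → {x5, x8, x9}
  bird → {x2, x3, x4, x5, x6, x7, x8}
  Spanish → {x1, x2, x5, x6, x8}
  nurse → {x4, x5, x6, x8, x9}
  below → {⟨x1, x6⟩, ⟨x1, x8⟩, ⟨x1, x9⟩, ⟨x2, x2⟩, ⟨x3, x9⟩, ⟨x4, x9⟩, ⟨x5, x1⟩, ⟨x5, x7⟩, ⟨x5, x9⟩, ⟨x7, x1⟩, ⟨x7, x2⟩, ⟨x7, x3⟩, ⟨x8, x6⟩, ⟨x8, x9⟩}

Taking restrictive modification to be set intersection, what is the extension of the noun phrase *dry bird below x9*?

{x5, x8}

⟦below x9⟧ = {x : ⟨x, x9⟩ ∈ ⟦below⟧} = {x1, x3, x4, x5, x8}
⟦bird⟧ = {x2, x3, x4, x5, x6, x7, x8}
… ∩ ⟦below x9⟧ = {x2, x3, x4, x5, x6, x7, x8} ∩ {x1, x3, x4, x5, x8} = {x3, x4, x5, x8}
… ∩ ⟦dry⟧ = {x3, x4, x5, x8} ∩ {x5, x8, x9} = {x5, x8}
So ⟦dry bird below x9⟧ = {x5, x8}.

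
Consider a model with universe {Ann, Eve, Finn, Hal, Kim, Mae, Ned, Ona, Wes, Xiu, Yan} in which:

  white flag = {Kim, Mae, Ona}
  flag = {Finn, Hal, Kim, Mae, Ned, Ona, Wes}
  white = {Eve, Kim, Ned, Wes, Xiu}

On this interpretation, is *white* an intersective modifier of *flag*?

no

⟦white⟧ ∩ ⟦flag⟧ = {Eve, Kim, Ned, Wes, Xiu} ∩ {Finn, Hal, Kim, Mae, Ned, Ona, Wes} = {Kim, Ned, Wes}
Observed ⟦white flag⟧ = {Kim, Mae, Ona}.
These differ, so the modifier is not intersective in this model.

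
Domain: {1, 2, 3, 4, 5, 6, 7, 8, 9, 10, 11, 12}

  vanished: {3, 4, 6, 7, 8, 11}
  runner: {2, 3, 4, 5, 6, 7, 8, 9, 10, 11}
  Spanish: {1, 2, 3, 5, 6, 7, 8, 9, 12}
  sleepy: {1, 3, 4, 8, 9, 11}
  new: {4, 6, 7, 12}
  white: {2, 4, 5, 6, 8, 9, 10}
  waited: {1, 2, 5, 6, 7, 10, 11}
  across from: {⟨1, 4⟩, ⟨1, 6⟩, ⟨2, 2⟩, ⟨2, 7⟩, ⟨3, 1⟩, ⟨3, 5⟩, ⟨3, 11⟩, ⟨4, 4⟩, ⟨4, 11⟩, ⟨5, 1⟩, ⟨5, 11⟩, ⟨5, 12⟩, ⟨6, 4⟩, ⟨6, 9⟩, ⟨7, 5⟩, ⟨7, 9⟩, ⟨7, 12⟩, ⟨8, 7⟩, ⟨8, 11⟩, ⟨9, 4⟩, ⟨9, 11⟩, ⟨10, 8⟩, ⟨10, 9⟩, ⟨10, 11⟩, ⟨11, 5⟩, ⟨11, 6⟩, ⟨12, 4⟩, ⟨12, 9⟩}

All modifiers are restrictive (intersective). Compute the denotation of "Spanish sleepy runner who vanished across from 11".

⟦who vanished⟧ = ⟦vanished⟧ = {3, 4, 6, 7, 8, 11}
⟦across from 11⟧ = {x : ⟨x, 11⟩ ∈ ⟦across from⟧} = {3, 4, 5, 8, 9, 10}
⟦runner⟧ = {2, 3, 4, 5, 6, 7, 8, 9, 10, 11}
… ∩ ⟦who vanished⟧ = {2, 3, 4, 5, 6, 7, 8, 9, 10, 11} ∩ {3, 4, 6, 7, 8, 11} = {3, 4, 6, 7, 8, 11}
… ∩ ⟦across from 11⟧ = {3, 4, 6, 7, 8, 11} ∩ {3, 4, 5, 8, 9, 10} = {3, 4, 8}
… ∩ ⟦Spanish⟧ = {3, 4, 8} ∩ {1, 2, 3, 5, 6, 7, 8, 9, 12} = {3, 8}
… ∩ ⟦sleepy⟧ = {3, 8} ∩ {1, 3, 4, 8, 9, 11} = {3, 8}
So ⟦Spanish sleepy runner who vanished across from 11⟧ = {3, 8}.

{3, 8}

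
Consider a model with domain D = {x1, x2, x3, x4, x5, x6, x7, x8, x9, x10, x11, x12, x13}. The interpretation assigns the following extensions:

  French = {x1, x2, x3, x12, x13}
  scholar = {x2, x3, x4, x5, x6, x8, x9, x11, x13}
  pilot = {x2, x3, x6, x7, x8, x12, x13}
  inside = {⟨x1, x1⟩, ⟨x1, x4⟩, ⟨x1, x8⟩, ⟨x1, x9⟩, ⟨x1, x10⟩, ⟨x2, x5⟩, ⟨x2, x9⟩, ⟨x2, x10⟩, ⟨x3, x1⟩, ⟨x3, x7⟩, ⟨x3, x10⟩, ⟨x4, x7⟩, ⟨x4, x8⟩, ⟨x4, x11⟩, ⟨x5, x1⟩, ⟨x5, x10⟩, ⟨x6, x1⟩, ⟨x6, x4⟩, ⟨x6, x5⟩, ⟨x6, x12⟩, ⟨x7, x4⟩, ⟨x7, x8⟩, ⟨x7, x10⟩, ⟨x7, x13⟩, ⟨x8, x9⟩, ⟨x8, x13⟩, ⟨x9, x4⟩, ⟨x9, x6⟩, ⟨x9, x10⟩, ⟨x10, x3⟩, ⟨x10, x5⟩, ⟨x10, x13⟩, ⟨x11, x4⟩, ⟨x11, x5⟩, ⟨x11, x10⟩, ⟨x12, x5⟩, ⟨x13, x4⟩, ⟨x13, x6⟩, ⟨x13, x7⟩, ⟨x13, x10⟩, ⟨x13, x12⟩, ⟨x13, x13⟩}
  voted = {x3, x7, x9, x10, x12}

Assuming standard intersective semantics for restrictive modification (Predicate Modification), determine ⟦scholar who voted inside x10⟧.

⟦who voted⟧ = ⟦voted⟧ = {x3, x7, x9, x10, x12}
⟦inside x10⟧ = {x : ⟨x, x10⟩ ∈ ⟦inside⟧} = {x1, x2, x3, x5, x7, x9, x11, x13}
⟦scholar⟧ = {x2, x3, x4, x5, x6, x8, x9, x11, x13}
… ∩ ⟦who voted⟧ = {x2, x3, x4, x5, x6, x8, x9, x11, x13} ∩ {x3, x7, x9, x10, x12} = {x3, x9}
… ∩ ⟦inside x10⟧ = {x3, x9} ∩ {x1, x2, x3, x5, x7, x9, x11, x13} = {x3, x9}
So ⟦scholar who voted inside x10⟧ = {x3, x9}.

{x3, x9}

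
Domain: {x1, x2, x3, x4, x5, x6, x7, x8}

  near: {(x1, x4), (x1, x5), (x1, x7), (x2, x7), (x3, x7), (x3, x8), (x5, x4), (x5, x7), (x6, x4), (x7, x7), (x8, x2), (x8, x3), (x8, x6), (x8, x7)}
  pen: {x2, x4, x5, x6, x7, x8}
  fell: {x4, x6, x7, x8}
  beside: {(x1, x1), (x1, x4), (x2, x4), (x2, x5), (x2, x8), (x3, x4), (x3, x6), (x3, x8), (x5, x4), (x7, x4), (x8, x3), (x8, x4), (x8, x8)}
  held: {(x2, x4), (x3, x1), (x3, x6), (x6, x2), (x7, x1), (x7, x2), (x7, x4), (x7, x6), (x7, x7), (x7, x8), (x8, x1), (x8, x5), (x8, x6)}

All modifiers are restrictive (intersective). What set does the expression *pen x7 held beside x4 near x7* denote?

⟦x7 held⟧ = {x : ⟨x7, x⟩ ∈ ⟦held⟧} = {x1, x2, x4, x6, x7, x8}
⟦beside x4⟧ = {x : ⟨x, x4⟩ ∈ ⟦beside⟧} = {x1, x2, x3, x5, x7, x8}
⟦near x7⟧ = {x : ⟨x, x7⟩ ∈ ⟦near⟧} = {x1, x2, x3, x5, x7, x8}
⟦pen⟧ = {x2, x4, x5, x6, x7, x8}
… ∩ ⟦x7 held⟧ = {x2, x4, x5, x6, x7, x8} ∩ {x1, x2, x4, x6, x7, x8} = {x2, x4, x6, x7, x8}
… ∩ ⟦beside x4⟧ = {x2, x4, x6, x7, x8} ∩ {x1, x2, x3, x5, x7, x8} = {x2, x7, x8}
… ∩ ⟦near x7⟧ = {x2, x7, x8} ∩ {x1, x2, x3, x5, x7, x8} = {x2, x7, x8}
So ⟦pen x7 held beside x4 near x7⟧ = {x2, x7, x8}.

{x2, x7, x8}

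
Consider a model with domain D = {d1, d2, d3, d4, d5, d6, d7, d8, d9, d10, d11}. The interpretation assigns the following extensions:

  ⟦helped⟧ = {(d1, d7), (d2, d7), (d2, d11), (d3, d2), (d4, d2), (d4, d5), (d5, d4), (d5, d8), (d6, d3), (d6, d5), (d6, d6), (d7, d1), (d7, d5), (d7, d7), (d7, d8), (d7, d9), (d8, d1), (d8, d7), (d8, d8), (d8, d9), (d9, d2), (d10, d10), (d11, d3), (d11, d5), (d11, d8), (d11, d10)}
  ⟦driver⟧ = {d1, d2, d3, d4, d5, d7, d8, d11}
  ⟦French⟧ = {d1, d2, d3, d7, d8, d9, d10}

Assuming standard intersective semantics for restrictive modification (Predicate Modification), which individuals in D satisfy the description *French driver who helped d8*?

⟦who helped d8⟧ = {x : ⟨x, d8⟩ ∈ ⟦helped⟧} = {d5, d7, d8, d11}
⟦driver⟧ = {d1, d2, d3, d4, d5, d7, d8, d11}
… ∩ ⟦who helped d8⟧ = {d1, d2, d3, d4, d5, d7, d8, d11} ∩ {d5, d7, d8, d11} = {d5, d7, d8, d11}
… ∩ ⟦French⟧ = {d5, d7, d8, d11} ∩ {d1, d2, d3, d7, d8, d9, d10} = {d7, d8}
So ⟦French driver who helped d8⟧ = {d7, d8}.

{d7, d8}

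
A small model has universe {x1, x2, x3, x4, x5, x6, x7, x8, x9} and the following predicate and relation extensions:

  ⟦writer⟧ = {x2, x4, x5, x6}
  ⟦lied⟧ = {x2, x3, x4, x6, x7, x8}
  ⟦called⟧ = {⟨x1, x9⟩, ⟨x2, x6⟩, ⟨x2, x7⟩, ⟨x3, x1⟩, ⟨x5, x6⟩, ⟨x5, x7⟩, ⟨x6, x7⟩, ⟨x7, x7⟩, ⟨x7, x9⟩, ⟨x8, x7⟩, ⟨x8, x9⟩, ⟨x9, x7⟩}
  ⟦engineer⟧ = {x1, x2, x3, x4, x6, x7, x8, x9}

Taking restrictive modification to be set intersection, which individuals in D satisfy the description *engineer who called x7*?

⟦who called x7⟧ = {x : ⟨x, x7⟩ ∈ ⟦called⟧} = {x2, x5, x6, x7, x8, x9}
⟦engineer⟧ = {x1, x2, x3, x4, x6, x7, x8, x9}
… ∩ ⟦who called x7⟧ = {x1, x2, x3, x4, x6, x7, x8, x9} ∩ {x2, x5, x6, x7, x8, x9} = {x2, x6, x7, x8, x9}
So ⟦engineer who called x7⟧ = {x2, x6, x7, x8, x9}.

{x2, x6, x7, x8, x9}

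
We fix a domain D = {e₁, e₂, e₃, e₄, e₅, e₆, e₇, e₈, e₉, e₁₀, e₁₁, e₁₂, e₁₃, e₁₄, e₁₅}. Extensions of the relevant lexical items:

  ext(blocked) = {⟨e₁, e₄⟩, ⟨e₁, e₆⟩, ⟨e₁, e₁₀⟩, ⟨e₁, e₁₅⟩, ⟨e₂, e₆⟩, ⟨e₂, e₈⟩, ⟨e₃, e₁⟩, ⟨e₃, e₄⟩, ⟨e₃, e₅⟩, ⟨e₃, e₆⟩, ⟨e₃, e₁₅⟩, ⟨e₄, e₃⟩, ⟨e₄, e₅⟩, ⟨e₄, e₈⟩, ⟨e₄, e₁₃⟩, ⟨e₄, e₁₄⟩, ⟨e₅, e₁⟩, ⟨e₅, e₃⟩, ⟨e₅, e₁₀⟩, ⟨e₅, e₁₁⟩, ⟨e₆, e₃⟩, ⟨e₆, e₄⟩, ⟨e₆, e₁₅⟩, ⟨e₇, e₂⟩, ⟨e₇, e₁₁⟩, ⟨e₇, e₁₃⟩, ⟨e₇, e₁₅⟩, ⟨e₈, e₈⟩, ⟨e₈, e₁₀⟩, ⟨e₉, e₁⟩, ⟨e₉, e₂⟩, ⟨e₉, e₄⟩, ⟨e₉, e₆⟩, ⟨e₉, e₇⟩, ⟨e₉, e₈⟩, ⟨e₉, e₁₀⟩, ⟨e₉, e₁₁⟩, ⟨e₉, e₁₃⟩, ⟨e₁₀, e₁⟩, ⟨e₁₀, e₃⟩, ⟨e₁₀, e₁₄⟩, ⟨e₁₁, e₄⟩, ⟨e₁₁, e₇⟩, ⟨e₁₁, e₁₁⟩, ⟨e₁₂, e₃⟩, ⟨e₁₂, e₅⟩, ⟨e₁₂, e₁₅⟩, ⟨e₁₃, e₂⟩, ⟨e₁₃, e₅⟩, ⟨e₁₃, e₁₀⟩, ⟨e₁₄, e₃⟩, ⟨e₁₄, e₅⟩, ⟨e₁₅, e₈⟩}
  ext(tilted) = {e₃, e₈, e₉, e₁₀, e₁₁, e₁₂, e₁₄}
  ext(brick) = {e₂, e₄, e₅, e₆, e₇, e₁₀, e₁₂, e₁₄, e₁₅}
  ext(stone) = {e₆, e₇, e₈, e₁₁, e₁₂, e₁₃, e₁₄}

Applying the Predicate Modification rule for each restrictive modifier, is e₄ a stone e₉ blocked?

no

⟦e₉ blocked⟧ = {x : ⟨e₉, x⟩ ∈ ⟦blocked⟧} = {e₁, e₂, e₄, e₆, e₇, e₈, e₁₀, e₁₁, e₁₃}
⟦stone⟧ = {e₆, e₇, e₈, e₁₁, e₁₂, e₁₃, e₁₄}
… ∩ ⟦e₉ blocked⟧ = {e₆, e₇, e₈, e₁₁, e₁₂, e₁₃, e₁₄} ∩ {e₁, e₂, e₄, e₆, e₇, e₈, e₁₀, e₁₁, e₁₃} = {e₆, e₇, e₈, e₁₁, e₁₃}
⟦stone e₉ blocked⟧ = {e₆, e₇, e₈, e₁₁, e₁₃}; e₄ ∉ this set.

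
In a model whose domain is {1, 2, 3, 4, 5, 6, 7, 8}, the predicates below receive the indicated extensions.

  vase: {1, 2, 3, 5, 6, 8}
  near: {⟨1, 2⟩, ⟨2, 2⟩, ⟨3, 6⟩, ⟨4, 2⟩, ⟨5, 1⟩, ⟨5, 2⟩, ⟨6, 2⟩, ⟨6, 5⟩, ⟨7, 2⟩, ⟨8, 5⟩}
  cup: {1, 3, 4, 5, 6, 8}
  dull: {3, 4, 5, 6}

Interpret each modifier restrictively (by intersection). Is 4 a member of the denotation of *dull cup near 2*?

⟦near 2⟧ = {x : ⟨x, 2⟩ ∈ ⟦near⟧} = {1, 2, 4, 5, 6, 7}
⟦cup⟧ = {1, 3, 4, 5, 6, 8}
… ∩ ⟦near 2⟧ = {1, 3, 4, 5, 6, 8} ∩ {1, 2, 4, 5, 6, 7} = {1, 4, 5, 6}
… ∩ ⟦dull⟧ = {1, 4, 5, 6} ∩ {3, 4, 5, 6} = {4, 5, 6}
⟦dull cup near 2⟧ = {4, 5, 6}; 4 ∈ this set.

yes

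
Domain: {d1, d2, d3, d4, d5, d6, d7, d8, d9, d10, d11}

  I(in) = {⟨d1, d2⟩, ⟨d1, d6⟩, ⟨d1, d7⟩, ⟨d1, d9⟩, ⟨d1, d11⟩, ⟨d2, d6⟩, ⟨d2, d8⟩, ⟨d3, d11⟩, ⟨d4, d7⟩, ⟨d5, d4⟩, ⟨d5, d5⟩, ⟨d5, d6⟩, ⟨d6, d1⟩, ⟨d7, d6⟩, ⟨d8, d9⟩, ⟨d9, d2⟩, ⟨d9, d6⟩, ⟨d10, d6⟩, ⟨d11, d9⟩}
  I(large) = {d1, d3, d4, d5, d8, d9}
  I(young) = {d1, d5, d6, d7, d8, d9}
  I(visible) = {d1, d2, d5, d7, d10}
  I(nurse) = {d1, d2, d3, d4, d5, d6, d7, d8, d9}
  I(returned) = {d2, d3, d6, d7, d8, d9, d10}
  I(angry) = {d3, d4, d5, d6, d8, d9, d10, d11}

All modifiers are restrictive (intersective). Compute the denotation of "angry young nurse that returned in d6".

{d9}

⟦that returned⟧ = ⟦returned⟧ = {d2, d3, d6, d7, d8, d9, d10}
⟦in d6⟧ = {x : ⟨x, d6⟩ ∈ ⟦in⟧} = {d1, d2, d5, d7, d9, d10}
⟦nurse⟧ = {d1, d2, d3, d4, d5, d6, d7, d8, d9}
… ∩ ⟦that returned⟧ = {d1, d2, d3, d4, d5, d6, d7, d8, d9} ∩ {d2, d3, d6, d7, d8, d9, d10} = {d2, d3, d6, d7, d8, d9}
… ∩ ⟦in d6⟧ = {d2, d3, d6, d7, d8, d9} ∩ {d1, d2, d5, d7, d9, d10} = {d2, d7, d9}
… ∩ ⟦angry⟧ = {d2, d7, d9} ∩ {d3, d4, d5, d6, d8, d9, d10, d11} = {d9}
… ∩ ⟦young⟧ = {d9} ∩ {d1, d5, d6, d7, d8, d9} = {d9}
So ⟦angry young nurse that returned in d6⟧ = {d9}.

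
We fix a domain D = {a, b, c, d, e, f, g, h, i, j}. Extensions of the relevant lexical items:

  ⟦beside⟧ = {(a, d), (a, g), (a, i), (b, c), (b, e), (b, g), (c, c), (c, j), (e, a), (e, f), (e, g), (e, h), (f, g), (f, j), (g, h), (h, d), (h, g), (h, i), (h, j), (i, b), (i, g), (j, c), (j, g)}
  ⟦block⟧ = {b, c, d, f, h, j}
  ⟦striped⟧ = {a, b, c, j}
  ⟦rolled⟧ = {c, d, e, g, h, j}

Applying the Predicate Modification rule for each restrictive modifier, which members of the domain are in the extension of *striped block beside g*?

⟦beside g⟧ = {x : ⟨x, g⟩ ∈ ⟦beside⟧} = {a, b, e, f, h, i, j}
⟦block⟧ = {b, c, d, f, h, j}
… ∩ ⟦beside g⟧ = {b, c, d, f, h, j} ∩ {a, b, e, f, h, i, j} = {b, f, h, j}
… ∩ ⟦striped⟧ = {b, f, h, j} ∩ {a, b, c, j} = {b, j}
So ⟦striped block beside g⟧ = {b, j}.

{b, j}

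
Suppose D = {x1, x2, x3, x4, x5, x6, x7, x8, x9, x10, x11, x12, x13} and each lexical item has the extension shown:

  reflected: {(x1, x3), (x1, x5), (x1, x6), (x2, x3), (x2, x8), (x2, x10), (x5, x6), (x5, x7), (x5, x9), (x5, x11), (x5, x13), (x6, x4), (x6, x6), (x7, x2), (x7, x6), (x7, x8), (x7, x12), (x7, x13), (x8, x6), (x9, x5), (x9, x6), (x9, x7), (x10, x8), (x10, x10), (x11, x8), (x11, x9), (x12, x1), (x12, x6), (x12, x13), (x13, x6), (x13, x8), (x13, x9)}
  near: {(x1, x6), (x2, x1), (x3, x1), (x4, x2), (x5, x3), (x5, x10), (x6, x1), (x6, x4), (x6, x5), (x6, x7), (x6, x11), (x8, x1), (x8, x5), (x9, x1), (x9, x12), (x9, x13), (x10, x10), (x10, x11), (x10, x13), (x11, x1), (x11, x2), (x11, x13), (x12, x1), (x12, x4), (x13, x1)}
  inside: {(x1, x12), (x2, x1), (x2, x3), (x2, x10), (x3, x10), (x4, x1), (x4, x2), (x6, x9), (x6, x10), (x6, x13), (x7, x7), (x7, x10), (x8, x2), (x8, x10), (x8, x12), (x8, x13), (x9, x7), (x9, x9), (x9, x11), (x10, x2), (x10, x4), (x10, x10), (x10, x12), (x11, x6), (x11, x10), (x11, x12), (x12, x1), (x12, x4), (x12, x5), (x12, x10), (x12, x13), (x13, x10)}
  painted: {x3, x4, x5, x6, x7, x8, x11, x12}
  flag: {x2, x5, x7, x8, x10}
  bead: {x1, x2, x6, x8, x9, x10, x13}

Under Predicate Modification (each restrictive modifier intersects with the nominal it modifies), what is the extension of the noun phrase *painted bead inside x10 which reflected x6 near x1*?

⟦inside x10⟧ = {x : ⟨x, x10⟩ ∈ ⟦inside⟧} = {x2, x3, x6, x7, x8, x10, x11, x12, x13}
⟦which reflected x6⟧ = {x : ⟨x, x6⟩ ∈ ⟦reflected⟧} = {x1, x5, x6, x7, x8, x9, x12, x13}
⟦near x1⟧ = {x : ⟨x, x1⟩ ∈ ⟦near⟧} = {x2, x3, x6, x8, x9, x11, x12, x13}
⟦bead⟧ = {x1, x2, x6, x8, x9, x10, x13}
… ∩ ⟦inside x10⟧ = {x1, x2, x6, x8, x9, x10, x13} ∩ {x2, x3, x6, x7, x8, x10, x11, x12, x13} = {x2, x6, x8, x10, x13}
… ∩ ⟦which reflected x6⟧ = {x2, x6, x8, x10, x13} ∩ {x1, x5, x6, x7, x8, x9, x12, x13} = {x6, x8, x13}
… ∩ ⟦near x1⟧ = {x6, x8, x13} ∩ {x2, x3, x6, x8, x9, x11, x12, x13} = {x6, x8, x13}
… ∩ ⟦painted⟧ = {x6, x8, x13} ∩ {x3, x4, x5, x6, x7, x8, x11, x12} = {x6, x8}
So ⟦painted bead inside x10 which reflected x6 near x1⟧ = {x6, x8}.

{x6, x8}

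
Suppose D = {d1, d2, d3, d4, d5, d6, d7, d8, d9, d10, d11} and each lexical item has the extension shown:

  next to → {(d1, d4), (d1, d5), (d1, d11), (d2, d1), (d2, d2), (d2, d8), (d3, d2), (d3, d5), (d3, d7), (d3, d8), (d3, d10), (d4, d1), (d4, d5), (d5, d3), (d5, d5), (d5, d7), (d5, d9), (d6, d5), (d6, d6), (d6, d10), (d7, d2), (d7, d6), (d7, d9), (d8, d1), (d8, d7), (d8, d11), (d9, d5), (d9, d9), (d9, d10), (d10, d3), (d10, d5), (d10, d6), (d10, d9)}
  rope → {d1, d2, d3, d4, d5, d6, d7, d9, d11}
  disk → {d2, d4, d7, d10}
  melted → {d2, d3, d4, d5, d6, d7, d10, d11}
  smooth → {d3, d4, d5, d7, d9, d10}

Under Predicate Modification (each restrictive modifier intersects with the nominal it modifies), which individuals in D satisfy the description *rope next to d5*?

⟦next to d5⟧ = {x : ⟨x, d5⟩ ∈ ⟦next to⟧} = {d1, d3, d4, d5, d6, d9, d10}
⟦rope⟧ = {d1, d2, d3, d4, d5, d6, d7, d9, d11}
… ∩ ⟦next to d5⟧ = {d1, d2, d3, d4, d5, d6, d7, d9, d11} ∩ {d1, d3, d4, d5, d6, d9, d10} = {d1, d3, d4, d5, d6, d9}
So ⟦rope next to d5⟧ = {d1, d3, d4, d5, d6, d9}.

{d1, d3, d4, d5, d6, d9}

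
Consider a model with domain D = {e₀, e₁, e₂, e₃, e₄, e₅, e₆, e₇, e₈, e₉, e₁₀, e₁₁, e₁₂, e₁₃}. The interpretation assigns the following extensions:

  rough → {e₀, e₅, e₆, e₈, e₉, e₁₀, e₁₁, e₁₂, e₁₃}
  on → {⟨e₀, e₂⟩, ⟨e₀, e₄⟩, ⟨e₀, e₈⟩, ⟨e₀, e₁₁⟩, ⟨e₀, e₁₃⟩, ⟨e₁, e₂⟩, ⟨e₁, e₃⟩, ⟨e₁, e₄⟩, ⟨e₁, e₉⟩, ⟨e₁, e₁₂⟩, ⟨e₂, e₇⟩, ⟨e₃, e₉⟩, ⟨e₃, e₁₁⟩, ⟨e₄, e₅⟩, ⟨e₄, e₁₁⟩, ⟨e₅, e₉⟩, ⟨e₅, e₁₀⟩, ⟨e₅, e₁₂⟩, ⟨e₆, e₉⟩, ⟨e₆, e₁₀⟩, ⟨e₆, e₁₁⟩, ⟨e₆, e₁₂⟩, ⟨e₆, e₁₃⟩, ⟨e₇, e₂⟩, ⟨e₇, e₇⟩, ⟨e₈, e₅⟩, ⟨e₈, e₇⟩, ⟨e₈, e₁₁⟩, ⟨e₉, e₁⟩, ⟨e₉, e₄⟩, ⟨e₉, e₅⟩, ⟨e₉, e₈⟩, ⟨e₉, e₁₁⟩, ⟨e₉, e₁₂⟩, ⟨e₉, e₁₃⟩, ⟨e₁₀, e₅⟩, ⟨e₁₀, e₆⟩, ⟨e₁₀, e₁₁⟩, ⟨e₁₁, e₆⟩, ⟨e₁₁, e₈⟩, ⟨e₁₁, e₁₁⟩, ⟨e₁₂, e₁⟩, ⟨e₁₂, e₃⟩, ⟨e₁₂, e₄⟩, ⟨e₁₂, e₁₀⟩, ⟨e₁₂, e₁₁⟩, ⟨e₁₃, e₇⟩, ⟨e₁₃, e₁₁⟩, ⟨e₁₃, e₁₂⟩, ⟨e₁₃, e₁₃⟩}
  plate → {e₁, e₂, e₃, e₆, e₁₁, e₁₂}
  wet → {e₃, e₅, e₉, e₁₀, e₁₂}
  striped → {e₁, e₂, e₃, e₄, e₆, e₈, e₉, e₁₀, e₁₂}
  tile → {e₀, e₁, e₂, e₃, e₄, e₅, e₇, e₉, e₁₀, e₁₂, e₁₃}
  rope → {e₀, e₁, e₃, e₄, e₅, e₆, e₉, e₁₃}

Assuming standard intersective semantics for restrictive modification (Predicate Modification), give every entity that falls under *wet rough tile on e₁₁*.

⟦on e₁₁⟧ = {x : ⟨x, e₁₁⟩ ∈ ⟦on⟧} = {e₀, e₃, e₄, e₆, e₈, e₉, e₁₀, e₁₁, e₁₂, e₁₃}
⟦tile⟧ = {e₀, e₁, e₂, e₃, e₄, e₅, e₇, e₉, e₁₀, e₁₂, e₁₃}
… ∩ ⟦on e₁₁⟧ = {e₀, e₁, e₂, e₃, e₄, e₅, e₇, e₉, e₁₀, e₁₂, e₁₃} ∩ {e₀, e₃, e₄, e₆, e₈, e₉, e₁₀, e₁₁, e₁₂, e₁₃} = {e₀, e₃, e₄, e₉, e₁₀, e₁₂, e₁₃}
… ∩ ⟦wet⟧ = {e₀, e₃, e₄, e₉, e₁₀, e₁₂, e₁₃} ∩ {e₃, e₅, e₉, e₁₀, e₁₂} = {e₃, e₉, e₁₀, e₁₂}
… ∩ ⟦rough⟧ = {e₃, e₉, e₁₀, e₁₂} ∩ {e₀, e₅, e₆, e₈, e₉, e₁₀, e₁₁, e₁₂, e₁₃} = {e₉, e₁₀, e₁₂}
So ⟦wet rough tile on e₁₁⟧ = {e₉, e₁₀, e₁₂}.

{e₉, e₁₀, e₁₂}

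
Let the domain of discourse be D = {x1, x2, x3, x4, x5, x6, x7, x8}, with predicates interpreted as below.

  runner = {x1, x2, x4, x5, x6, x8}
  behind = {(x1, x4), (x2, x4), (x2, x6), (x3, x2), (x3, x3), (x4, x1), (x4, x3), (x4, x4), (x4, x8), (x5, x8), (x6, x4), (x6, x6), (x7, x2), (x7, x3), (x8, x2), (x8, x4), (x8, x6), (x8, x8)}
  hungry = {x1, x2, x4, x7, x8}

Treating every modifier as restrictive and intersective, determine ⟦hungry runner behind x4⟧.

{x1, x2, x4, x8}

⟦behind x4⟧ = {x : ⟨x, x4⟩ ∈ ⟦behind⟧} = {x1, x2, x4, x6, x8}
⟦runner⟧ = {x1, x2, x4, x5, x6, x8}
… ∩ ⟦behind x4⟧ = {x1, x2, x4, x5, x6, x8} ∩ {x1, x2, x4, x6, x8} = {x1, x2, x4, x6, x8}
… ∩ ⟦hungry⟧ = {x1, x2, x4, x6, x8} ∩ {x1, x2, x4, x7, x8} = {x1, x2, x4, x8}
So ⟦hungry runner behind x4⟧ = {x1, x2, x4, x8}.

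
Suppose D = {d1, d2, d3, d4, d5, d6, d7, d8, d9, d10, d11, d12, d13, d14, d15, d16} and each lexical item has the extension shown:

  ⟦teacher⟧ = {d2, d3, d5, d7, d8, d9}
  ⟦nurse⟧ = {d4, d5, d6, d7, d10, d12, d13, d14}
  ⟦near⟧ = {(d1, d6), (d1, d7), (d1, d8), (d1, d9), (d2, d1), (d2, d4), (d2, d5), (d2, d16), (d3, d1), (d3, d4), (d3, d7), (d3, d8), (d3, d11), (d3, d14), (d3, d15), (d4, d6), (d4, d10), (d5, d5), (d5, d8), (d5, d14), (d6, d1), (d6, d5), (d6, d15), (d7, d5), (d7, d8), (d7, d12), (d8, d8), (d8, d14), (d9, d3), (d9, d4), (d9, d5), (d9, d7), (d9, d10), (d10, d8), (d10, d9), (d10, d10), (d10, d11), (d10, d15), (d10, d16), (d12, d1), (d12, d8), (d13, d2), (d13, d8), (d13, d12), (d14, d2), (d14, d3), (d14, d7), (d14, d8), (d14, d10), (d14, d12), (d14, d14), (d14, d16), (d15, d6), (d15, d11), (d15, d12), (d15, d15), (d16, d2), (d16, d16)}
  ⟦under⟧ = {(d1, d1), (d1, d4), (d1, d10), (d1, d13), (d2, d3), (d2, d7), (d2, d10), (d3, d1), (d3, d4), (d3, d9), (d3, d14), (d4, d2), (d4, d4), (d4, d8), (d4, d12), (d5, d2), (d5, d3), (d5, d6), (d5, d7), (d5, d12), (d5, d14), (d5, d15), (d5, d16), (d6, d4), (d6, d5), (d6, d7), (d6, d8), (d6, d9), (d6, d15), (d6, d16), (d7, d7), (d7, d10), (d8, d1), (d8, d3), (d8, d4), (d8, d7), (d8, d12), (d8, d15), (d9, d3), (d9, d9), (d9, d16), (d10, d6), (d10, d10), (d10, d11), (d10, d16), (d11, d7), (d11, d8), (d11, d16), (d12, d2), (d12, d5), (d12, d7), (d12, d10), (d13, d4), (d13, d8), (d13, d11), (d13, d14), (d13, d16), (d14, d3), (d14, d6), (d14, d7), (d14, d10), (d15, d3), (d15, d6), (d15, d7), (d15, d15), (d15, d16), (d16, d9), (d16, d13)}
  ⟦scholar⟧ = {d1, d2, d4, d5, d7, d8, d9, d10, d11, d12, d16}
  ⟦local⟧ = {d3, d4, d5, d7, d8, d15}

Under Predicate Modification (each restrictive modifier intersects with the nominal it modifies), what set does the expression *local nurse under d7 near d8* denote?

{d5, d7}

⟦under d7⟧ = {x : ⟨x, d7⟩ ∈ ⟦under⟧} = {d2, d5, d6, d7, d8, d11, d12, d14, d15}
⟦near d8⟧ = {x : ⟨x, d8⟩ ∈ ⟦near⟧} = {d1, d3, d5, d7, d8, d10, d12, d13, d14}
⟦nurse⟧ = {d4, d5, d6, d7, d10, d12, d13, d14}
… ∩ ⟦under d7⟧ = {d4, d5, d6, d7, d10, d12, d13, d14} ∩ {d2, d5, d6, d7, d8, d11, d12, d14, d15} = {d5, d6, d7, d12, d14}
… ∩ ⟦near d8⟧ = {d5, d6, d7, d12, d14} ∩ {d1, d3, d5, d7, d8, d10, d12, d13, d14} = {d5, d7, d12, d14}
… ∩ ⟦local⟧ = {d5, d7, d12, d14} ∩ {d3, d4, d5, d7, d8, d15} = {d5, d7}
So ⟦local nurse under d7 near d8⟧ = {d5, d7}.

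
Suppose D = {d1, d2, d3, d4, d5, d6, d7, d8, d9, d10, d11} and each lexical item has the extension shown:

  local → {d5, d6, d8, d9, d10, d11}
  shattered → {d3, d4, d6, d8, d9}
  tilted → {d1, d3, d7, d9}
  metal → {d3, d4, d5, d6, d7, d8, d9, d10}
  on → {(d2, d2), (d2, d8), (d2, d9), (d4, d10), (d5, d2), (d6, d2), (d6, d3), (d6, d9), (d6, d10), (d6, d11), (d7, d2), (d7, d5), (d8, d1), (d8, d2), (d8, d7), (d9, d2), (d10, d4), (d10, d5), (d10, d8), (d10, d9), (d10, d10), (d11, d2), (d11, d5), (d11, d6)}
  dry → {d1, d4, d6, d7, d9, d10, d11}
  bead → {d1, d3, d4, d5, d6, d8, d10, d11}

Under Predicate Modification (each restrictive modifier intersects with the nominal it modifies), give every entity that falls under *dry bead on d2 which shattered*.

{d6}

⟦on d2⟧ = {x : ⟨x, d2⟩ ∈ ⟦on⟧} = {d2, d5, d6, d7, d8, d9, d11}
⟦which shattered⟧ = ⟦shattered⟧ = {d3, d4, d6, d8, d9}
⟦bead⟧ = {d1, d3, d4, d5, d6, d8, d10, d11}
… ∩ ⟦on d2⟧ = {d1, d3, d4, d5, d6, d8, d10, d11} ∩ {d2, d5, d6, d7, d8, d9, d11} = {d5, d6, d8, d11}
… ∩ ⟦which shattered⟧ = {d5, d6, d8, d11} ∩ {d3, d4, d6, d8, d9} = {d6, d8}
… ∩ ⟦dry⟧ = {d6, d8} ∩ {d1, d4, d6, d7, d9, d10, d11} = {d6}
So ⟦dry bead on d2 which shattered⟧ = {d6}.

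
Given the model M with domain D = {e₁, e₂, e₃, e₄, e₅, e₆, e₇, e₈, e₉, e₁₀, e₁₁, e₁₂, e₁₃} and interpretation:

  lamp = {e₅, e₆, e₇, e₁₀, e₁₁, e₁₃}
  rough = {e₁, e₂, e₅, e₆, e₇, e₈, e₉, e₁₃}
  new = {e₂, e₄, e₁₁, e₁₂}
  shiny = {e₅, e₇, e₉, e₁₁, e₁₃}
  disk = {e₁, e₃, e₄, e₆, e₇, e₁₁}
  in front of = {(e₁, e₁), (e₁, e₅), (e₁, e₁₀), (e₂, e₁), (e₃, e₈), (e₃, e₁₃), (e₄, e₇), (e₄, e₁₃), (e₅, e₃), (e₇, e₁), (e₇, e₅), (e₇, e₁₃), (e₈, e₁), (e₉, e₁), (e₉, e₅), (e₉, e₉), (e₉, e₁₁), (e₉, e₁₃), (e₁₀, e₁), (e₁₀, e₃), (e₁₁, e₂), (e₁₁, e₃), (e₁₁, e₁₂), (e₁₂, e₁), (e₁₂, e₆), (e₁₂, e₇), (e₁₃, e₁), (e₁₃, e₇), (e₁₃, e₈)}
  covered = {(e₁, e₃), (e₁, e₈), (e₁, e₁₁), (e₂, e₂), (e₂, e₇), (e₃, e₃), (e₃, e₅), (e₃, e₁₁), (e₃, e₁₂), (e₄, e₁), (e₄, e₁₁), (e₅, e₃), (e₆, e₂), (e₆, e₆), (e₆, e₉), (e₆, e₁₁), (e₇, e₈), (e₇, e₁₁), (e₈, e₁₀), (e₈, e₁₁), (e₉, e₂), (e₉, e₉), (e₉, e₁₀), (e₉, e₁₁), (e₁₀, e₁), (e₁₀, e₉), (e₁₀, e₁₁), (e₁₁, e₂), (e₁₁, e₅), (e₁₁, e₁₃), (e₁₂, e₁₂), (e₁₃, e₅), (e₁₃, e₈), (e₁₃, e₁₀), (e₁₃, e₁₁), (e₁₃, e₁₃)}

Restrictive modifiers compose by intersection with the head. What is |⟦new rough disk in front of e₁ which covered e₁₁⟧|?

0

⟦in front of e₁⟧ = {x : ⟨x, e₁⟩ ∈ ⟦in front of⟧} = {e₁, e₂, e₇, e₈, e₉, e₁₀, e₁₂, e₁₃}
⟦which covered e₁₁⟧ = {x : ⟨x, e₁₁⟩ ∈ ⟦covered⟧} = {e₁, e₃, e₄, e₆, e₇, e₈, e₉, e₁₀, e₁₃}
⟦disk⟧ = {e₁, e₃, e₄, e₆, e₇, e₁₁}
… ∩ ⟦in front of e₁⟧ = {e₁, e₃, e₄, e₆, e₇, e₁₁} ∩ {e₁, e₂, e₇, e₈, e₉, e₁₀, e₁₂, e₁₃} = {e₁, e₇}
… ∩ ⟦which covered e₁₁⟧ = {e₁, e₇} ∩ {e₁, e₃, e₄, e₆, e₇, e₈, e₉, e₁₀, e₁₃} = {e₁, e₇}
… ∩ ⟦new⟧ = {e₁, e₇} ∩ {e₂, e₄, e₁₁, e₁₂} = ∅
… ∩ ⟦rough⟧ = ∅ ∩ {e₁, e₂, e₅, e₆, e₇, e₈, e₉, e₁₃} = ∅
⟦new rough disk in front of e₁ which covered e₁₁⟧ = ∅, so the cardinality is 0.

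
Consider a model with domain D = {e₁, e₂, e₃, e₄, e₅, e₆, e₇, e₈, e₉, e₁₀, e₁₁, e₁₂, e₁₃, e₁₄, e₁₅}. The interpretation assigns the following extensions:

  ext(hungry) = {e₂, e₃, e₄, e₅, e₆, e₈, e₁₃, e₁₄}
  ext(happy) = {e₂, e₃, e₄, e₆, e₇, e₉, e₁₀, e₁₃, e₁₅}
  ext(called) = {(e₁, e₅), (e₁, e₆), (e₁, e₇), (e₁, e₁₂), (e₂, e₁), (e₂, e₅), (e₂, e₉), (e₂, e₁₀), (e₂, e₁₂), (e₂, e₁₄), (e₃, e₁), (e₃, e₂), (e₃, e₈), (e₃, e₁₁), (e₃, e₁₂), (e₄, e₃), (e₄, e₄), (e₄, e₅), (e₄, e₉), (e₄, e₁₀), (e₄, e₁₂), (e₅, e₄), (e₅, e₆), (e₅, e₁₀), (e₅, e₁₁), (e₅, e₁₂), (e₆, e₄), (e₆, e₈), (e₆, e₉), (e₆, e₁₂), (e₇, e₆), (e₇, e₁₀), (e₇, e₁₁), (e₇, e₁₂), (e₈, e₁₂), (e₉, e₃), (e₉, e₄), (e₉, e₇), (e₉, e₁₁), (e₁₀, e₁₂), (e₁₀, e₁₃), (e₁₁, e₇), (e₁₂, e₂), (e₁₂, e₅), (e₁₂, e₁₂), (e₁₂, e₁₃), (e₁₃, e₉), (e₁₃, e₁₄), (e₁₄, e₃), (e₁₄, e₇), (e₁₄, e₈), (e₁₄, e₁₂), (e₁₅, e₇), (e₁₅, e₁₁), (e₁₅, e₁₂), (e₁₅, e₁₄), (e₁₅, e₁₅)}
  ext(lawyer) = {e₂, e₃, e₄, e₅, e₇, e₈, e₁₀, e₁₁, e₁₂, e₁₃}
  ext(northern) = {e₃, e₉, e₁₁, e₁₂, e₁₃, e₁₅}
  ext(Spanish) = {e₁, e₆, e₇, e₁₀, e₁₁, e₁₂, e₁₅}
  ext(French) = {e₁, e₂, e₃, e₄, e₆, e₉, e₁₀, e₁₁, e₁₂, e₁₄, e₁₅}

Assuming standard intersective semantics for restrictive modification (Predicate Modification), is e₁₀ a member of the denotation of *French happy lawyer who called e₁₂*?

⟦who called e₁₂⟧ = {x : ⟨x, e₁₂⟩ ∈ ⟦called⟧} = {e₁, e₂, e₃, e₄, e₅, e₆, e₇, e₈, e₁₀, e₁₂, e₁₄, e₁₅}
⟦lawyer⟧ = {e₂, e₃, e₄, e₅, e₇, e₈, e₁₀, e₁₁, e₁₂, e₁₃}
… ∩ ⟦who called e₁₂⟧ = {e₂, e₃, e₄, e₅, e₇, e₈, e₁₀, e₁₁, e₁₂, e₁₃} ∩ {e₁, e₂, e₃, e₄, e₅, e₆, e₇, e₈, e₁₀, e₁₂, e₁₄, e₁₅} = {e₂, e₃, e₄, e₅, e₇, e₈, e₁₀, e₁₂}
… ∩ ⟦French⟧ = {e₂, e₃, e₄, e₅, e₇, e₈, e₁₀, e₁₂} ∩ {e₁, e₂, e₃, e₄, e₆, e₉, e₁₀, e₁₁, e₁₂, e₁₄, e₁₅} = {e₂, e₃, e₄, e₁₀, e₁₂}
… ∩ ⟦happy⟧ = {e₂, e₃, e₄, e₁₀, e₁₂} ∩ {e₂, e₃, e₄, e₆, e₇, e₉, e₁₀, e₁₃, e₁₅} = {e₂, e₃, e₄, e₁₀}
⟦French happy lawyer who called e₁₂⟧ = {e₂, e₃, e₄, e₁₀}; e₁₀ ∈ this set.

yes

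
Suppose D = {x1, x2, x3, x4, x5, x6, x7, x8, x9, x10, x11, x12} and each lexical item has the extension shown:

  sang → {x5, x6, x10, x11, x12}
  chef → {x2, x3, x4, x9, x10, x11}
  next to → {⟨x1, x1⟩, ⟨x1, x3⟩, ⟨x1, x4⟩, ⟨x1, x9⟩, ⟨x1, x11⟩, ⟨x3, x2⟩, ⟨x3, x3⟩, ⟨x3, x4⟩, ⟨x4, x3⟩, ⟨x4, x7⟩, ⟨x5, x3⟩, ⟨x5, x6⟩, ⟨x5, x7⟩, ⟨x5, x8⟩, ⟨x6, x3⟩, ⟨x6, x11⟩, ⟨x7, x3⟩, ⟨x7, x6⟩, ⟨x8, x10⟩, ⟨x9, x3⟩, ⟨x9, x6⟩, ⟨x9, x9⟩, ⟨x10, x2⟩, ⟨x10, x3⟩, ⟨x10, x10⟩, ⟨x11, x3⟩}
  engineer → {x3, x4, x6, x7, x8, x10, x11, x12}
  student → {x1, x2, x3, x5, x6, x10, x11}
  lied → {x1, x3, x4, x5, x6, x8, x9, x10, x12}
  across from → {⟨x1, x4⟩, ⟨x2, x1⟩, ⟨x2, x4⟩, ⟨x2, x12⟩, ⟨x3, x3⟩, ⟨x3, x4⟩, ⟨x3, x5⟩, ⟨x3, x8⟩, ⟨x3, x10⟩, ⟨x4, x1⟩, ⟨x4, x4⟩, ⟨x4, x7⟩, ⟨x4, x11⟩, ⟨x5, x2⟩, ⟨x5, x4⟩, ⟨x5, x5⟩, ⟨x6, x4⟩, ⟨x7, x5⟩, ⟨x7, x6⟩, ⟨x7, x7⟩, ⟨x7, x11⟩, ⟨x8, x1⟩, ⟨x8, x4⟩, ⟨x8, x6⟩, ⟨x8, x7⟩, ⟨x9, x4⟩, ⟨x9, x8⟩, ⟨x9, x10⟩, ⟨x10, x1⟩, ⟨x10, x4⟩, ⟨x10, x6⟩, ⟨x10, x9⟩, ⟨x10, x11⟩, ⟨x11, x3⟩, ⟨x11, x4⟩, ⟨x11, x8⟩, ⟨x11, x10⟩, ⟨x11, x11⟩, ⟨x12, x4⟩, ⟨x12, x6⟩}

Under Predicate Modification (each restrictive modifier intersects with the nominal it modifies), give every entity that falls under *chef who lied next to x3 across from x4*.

{x3, x4, x9, x10}

⟦who lied⟧ = ⟦lied⟧ = {x1, x3, x4, x5, x6, x8, x9, x10, x12}
⟦next to x3⟧ = {x : ⟨x, x3⟩ ∈ ⟦next to⟧} = {x1, x3, x4, x5, x6, x7, x9, x10, x11}
⟦across from x4⟧ = {x : ⟨x, x4⟩ ∈ ⟦across from⟧} = {x1, x2, x3, x4, x5, x6, x8, x9, x10, x11, x12}
⟦chef⟧ = {x2, x3, x4, x9, x10, x11}
… ∩ ⟦who lied⟧ = {x2, x3, x4, x9, x10, x11} ∩ {x1, x3, x4, x5, x6, x8, x9, x10, x12} = {x3, x4, x9, x10}
… ∩ ⟦next to x3⟧ = {x3, x4, x9, x10} ∩ {x1, x3, x4, x5, x6, x7, x9, x10, x11} = {x3, x4, x9, x10}
… ∩ ⟦across from x4⟧ = {x3, x4, x9, x10} ∩ {x1, x2, x3, x4, x5, x6, x8, x9, x10, x11, x12} = {x3, x4, x9, x10}
So ⟦chef who lied next to x3 across from x4⟧ = {x3, x4, x9, x10}.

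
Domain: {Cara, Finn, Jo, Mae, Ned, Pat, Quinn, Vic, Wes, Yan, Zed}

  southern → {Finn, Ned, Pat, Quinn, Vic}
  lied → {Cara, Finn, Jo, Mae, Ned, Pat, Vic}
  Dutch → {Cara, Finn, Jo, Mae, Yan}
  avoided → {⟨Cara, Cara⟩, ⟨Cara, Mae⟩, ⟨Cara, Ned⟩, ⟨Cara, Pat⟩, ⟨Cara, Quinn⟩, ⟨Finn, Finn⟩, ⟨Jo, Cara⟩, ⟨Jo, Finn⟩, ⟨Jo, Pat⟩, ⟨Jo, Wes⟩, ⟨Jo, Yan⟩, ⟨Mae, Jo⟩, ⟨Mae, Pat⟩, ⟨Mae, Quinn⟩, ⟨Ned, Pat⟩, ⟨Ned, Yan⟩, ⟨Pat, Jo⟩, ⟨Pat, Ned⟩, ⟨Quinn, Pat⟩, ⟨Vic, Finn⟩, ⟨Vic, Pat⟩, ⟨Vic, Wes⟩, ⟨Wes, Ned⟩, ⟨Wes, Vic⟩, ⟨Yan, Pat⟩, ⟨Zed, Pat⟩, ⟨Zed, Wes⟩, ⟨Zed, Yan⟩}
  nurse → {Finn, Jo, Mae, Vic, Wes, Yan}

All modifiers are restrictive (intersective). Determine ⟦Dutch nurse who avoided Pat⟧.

{Jo, Mae, Yan}

⟦who avoided Pat⟧ = {x : ⟨x, Pat⟩ ∈ ⟦avoided⟧} = {Cara, Jo, Mae, Ned, Quinn, Vic, Yan, Zed}
⟦nurse⟧ = {Finn, Jo, Mae, Vic, Wes, Yan}
… ∩ ⟦who avoided Pat⟧ = {Finn, Jo, Mae, Vic, Wes, Yan} ∩ {Cara, Jo, Mae, Ned, Quinn, Vic, Yan, Zed} = {Jo, Mae, Vic, Yan}
… ∩ ⟦Dutch⟧ = {Jo, Mae, Vic, Yan} ∩ {Cara, Finn, Jo, Mae, Yan} = {Jo, Mae, Yan}
So ⟦Dutch nurse who avoided Pat⟧ = {Jo, Mae, Yan}.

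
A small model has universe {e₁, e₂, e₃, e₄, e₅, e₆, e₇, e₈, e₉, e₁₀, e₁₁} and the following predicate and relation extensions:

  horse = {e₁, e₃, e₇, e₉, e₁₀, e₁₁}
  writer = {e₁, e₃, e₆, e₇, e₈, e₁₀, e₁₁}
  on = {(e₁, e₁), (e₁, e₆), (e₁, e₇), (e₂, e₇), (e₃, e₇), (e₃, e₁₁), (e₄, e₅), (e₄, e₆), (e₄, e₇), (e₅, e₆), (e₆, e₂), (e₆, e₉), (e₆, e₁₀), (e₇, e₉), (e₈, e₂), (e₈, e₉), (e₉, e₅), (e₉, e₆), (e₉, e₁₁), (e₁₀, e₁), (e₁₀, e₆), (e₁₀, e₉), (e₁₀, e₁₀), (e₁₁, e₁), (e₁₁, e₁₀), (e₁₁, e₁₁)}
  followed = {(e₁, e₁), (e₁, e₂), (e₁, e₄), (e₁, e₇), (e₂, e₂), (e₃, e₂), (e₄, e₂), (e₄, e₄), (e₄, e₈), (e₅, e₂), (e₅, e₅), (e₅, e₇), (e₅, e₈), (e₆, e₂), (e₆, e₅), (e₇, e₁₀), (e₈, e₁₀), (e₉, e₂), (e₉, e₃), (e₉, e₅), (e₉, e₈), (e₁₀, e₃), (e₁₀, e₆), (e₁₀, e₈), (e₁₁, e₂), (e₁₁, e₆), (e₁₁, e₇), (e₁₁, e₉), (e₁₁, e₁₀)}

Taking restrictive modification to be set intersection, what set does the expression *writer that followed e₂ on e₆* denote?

{e₁}

⟦that followed e₂⟧ = {x : ⟨x, e₂⟩ ∈ ⟦followed⟧} = {e₁, e₂, e₃, e₄, e₅, e₆, e₉, e₁₁}
⟦on e₆⟧ = {x : ⟨x, e₆⟩ ∈ ⟦on⟧} = {e₁, e₄, e₅, e₉, e₁₀}
⟦writer⟧ = {e₁, e₃, e₆, e₇, e₈, e₁₀, e₁₁}
… ∩ ⟦that followed e₂⟧ = {e₁, e₃, e₆, e₇, e₈, e₁₀, e₁₁} ∩ {e₁, e₂, e₃, e₄, e₅, e₆, e₉, e₁₁} = {e₁, e₃, e₆, e₁₁}
… ∩ ⟦on e₆⟧ = {e₁, e₃, e₆, e₁₁} ∩ {e₁, e₄, e₅, e₉, e₁₀} = {e₁}
So ⟦writer that followed e₂ on e₆⟧ = {e₁}.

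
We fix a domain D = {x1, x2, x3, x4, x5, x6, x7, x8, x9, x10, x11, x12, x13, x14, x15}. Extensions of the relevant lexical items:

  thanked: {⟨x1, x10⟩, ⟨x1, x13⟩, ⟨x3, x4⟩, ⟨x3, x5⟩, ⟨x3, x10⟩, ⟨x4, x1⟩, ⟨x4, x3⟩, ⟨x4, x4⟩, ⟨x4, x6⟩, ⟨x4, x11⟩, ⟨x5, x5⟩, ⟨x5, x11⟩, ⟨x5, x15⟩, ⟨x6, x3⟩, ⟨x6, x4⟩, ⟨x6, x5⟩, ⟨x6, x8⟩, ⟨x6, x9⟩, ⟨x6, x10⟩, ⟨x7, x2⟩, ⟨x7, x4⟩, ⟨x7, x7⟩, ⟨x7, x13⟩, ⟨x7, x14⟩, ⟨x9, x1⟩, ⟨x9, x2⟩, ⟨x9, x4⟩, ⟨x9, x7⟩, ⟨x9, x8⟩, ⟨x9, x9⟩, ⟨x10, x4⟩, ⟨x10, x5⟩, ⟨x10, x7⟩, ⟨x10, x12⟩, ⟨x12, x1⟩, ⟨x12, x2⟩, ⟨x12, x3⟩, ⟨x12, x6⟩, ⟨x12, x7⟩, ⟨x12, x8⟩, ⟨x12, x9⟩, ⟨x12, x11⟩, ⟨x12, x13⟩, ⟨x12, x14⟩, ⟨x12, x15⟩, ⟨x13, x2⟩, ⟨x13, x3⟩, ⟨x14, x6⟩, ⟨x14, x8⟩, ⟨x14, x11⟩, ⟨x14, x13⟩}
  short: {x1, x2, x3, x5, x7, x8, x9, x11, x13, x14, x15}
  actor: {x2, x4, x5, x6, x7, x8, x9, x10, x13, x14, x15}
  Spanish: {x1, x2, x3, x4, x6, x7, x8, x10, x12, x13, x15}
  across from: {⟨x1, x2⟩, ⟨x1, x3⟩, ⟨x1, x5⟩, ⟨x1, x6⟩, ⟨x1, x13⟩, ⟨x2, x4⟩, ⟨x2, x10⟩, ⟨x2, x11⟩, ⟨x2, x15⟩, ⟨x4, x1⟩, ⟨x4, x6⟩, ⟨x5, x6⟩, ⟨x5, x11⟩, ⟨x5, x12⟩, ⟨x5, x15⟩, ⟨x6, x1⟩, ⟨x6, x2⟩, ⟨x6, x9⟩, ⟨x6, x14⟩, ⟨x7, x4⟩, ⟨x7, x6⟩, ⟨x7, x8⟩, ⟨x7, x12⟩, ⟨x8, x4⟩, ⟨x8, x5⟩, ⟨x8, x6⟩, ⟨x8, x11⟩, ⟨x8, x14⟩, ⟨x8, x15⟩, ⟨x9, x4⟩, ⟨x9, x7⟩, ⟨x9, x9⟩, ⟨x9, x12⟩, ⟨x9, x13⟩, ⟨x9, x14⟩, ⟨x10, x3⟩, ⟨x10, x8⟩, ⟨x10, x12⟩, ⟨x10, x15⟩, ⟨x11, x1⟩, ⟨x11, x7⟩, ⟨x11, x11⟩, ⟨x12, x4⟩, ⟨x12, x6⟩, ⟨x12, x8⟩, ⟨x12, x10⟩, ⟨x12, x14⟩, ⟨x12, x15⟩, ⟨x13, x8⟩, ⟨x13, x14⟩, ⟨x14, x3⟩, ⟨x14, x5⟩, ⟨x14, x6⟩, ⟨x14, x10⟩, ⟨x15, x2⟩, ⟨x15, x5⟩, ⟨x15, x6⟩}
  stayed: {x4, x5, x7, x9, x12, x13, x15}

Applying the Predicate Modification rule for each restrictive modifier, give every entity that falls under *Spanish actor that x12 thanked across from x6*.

{x7, x8, x15}

⟦that x12 thanked⟧ = {x : ⟨x12, x⟩ ∈ ⟦thanked⟧} = {x1, x2, x3, x6, x7, x8, x9, x11, x13, x14, x15}
⟦across from x6⟧ = {x : ⟨x, x6⟩ ∈ ⟦across from⟧} = {x1, x4, x5, x7, x8, x12, x14, x15}
⟦actor⟧ = {x2, x4, x5, x6, x7, x8, x9, x10, x13, x14, x15}
… ∩ ⟦that x12 thanked⟧ = {x2, x4, x5, x6, x7, x8, x9, x10, x13, x14, x15} ∩ {x1, x2, x3, x6, x7, x8, x9, x11, x13, x14, x15} = {x2, x6, x7, x8, x9, x13, x14, x15}
… ∩ ⟦across from x6⟧ = {x2, x6, x7, x8, x9, x13, x14, x15} ∩ {x1, x4, x5, x7, x8, x12, x14, x15} = {x7, x8, x14, x15}
… ∩ ⟦Spanish⟧ = {x7, x8, x14, x15} ∩ {x1, x2, x3, x4, x6, x7, x8, x10, x12, x13, x15} = {x7, x8, x15}
So ⟦Spanish actor that x12 thanked across from x6⟧ = {x7, x8, x15}.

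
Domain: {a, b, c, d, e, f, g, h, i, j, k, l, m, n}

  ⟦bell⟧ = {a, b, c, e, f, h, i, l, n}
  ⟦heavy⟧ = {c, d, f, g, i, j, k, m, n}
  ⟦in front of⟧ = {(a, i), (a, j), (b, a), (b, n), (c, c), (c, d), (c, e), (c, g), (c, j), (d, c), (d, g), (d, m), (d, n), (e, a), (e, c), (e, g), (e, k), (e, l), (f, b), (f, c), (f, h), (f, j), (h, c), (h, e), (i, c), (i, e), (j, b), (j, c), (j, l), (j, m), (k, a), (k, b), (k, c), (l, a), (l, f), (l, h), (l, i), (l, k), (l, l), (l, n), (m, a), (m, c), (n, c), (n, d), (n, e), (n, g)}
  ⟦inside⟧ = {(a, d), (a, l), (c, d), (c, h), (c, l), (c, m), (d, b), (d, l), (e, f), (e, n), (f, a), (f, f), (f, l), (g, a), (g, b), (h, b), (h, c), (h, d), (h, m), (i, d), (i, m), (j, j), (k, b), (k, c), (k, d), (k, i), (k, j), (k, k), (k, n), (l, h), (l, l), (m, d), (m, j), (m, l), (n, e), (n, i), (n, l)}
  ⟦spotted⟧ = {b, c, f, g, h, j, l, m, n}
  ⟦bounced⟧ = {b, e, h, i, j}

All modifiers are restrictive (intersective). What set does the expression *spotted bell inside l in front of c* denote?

⟦inside l⟧ = {x : ⟨x, l⟩ ∈ ⟦inside⟧} = {a, c, d, f, l, m, n}
⟦in front of c⟧ = {x : ⟨x, c⟩ ∈ ⟦in front of⟧} = {c, d, e, f, h, i, j, k, m, n}
⟦bell⟧ = {a, b, c, e, f, h, i, l, n}
… ∩ ⟦inside l⟧ = {a, b, c, e, f, h, i, l, n} ∩ {a, c, d, f, l, m, n} = {a, c, f, l, n}
… ∩ ⟦in front of c⟧ = {a, c, f, l, n} ∩ {c, d, e, f, h, i, j, k, m, n} = {c, f, n}
… ∩ ⟦spotted⟧ = {c, f, n} ∩ {b, c, f, g, h, j, l, m, n} = {c, f, n}
So ⟦spotted bell inside l in front of c⟧ = {c, f, n}.

{c, f, n}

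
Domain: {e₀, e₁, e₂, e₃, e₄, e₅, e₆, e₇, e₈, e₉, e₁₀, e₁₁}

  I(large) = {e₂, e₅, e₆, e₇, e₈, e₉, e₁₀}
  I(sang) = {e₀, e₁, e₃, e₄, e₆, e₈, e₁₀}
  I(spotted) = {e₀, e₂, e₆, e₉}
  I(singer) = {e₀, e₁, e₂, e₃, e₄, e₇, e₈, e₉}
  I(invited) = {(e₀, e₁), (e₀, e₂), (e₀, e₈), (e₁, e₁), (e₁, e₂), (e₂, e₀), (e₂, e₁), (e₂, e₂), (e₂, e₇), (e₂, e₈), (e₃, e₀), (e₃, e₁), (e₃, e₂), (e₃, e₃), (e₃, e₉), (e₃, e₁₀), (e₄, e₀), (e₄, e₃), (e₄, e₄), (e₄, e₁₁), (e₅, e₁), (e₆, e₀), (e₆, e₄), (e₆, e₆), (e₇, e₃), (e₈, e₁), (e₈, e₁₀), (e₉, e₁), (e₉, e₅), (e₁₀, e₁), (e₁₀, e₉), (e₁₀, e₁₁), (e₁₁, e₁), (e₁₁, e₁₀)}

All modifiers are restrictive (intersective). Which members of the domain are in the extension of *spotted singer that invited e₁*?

⟦that invited e₁⟧ = {x : ⟨x, e₁⟩ ∈ ⟦invited⟧} = {e₀, e₁, e₂, e₃, e₅, e₈, e₉, e₁₀, e₁₁}
⟦singer⟧ = {e₀, e₁, e₂, e₃, e₄, e₇, e₈, e₉}
… ∩ ⟦that invited e₁⟧ = {e₀, e₁, e₂, e₃, e₄, e₇, e₈, e₉} ∩ {e₀, e₁, e₂, e₃, e₅, e₈, e₉, e₁₀, e₁₁} = {e₀, e₁, e₂, e₃, e₈, e₉}
… ∩ ⟦spotted⟧ = {e₀, e₁, e₂, e₃, e₈, e₉} ∩ {e₀, e₂, e₆, e₉} = {e₀, e₂, e₉}
So ⟦spotted singer that invited e₁⟧ = {e₀, e₂, e₉}.

{e₀, e₂, e₉}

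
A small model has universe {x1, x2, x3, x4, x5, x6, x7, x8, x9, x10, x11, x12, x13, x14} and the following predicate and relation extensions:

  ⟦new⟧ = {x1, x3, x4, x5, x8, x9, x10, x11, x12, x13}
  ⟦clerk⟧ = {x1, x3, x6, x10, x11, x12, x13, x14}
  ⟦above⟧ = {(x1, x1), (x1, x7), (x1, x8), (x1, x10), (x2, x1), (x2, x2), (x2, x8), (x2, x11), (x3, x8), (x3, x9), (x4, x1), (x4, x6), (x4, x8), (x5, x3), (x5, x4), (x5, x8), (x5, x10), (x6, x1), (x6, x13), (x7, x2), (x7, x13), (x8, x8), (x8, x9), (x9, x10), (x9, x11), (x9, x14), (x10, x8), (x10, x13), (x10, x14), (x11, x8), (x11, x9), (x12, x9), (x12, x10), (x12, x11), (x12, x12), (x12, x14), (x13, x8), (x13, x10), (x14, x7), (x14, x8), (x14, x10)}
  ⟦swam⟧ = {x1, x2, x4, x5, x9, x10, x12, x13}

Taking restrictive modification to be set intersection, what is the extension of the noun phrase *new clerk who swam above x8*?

⟦who swam⟧ = ⟦swam⟧ = {x1, x2, x4, x5, x9, x10, x12, x13}
⟦above x8⟧ = {x : ⟨x, x8⟩ ∈ ⟦above⟧} = {x1, x2, x3, x4, x5, x8, x10, x11, x13, x14}
⟦clerk⟧ = {x1, x3, x6, x10, x11, x12, x13, x14}
… ∩ ⟦who swam⟧ = {x1, x3, x6, x10, x11, x12, x13, x14} ∩ {x1, x2, x4, x5, x9, x10, x12, x13} = {x1, x10, x12, x13}
… ∩ ⟦above x8⟧ = {x1, x10, x12, x13} ∩ {x1, x2, x3, x4, x5, x8, x10, x11, x13, x14} = {x1, x10, x13}
… ∩ ⟦new⟧ = {x1, x10, x13} ∩ {x1, x3, x4, x5, x8, x9, x10, x11, x12, x13} = {x1, x10, x13}
So ⟦new clerk who swam above x8⟧ = {x1, x10, x13}.

{x1, x10, x13}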